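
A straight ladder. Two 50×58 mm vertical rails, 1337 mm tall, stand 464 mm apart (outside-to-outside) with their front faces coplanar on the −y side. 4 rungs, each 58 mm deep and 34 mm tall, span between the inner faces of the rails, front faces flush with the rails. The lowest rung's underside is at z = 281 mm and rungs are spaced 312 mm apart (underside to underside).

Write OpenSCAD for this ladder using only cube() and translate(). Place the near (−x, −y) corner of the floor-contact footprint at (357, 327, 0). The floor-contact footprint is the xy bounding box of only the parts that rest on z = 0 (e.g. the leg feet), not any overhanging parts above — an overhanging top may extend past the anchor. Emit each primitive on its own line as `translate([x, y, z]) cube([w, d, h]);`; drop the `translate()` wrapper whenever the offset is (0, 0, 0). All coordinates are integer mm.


translate([357, 327, 0]) cube([50, 58, 1337]);
translate([771, 327, 0]) cube([50, 58, 1337]);
translate([407, 327, 281]) cube([364, 58, 34]);
translate([407, 327, 593]) cube([364, 58, 34]);
translate([407, 327, 905]) cube([364, 58, 34]);
translate([407, 327, 1217]) cube([364, 58, 34]);


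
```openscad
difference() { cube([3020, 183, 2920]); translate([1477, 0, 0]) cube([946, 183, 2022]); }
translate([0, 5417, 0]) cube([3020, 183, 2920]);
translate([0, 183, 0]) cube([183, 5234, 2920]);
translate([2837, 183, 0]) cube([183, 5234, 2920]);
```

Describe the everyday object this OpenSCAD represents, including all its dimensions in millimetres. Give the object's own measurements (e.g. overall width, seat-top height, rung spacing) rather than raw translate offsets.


A single room: four walls, each 2920 mm tall and 183 mm thick, enclosing an outside footprint 3020×5600 mm (x × y), no floor or roof. The front and back walls (−y and +y sides) run the full x-width; the side walls fit between their inner faces. A door opening 946 mm wide and 2022 mm tall is cut through the front wall from the floor up, its −x edge 1477 mm from the wall's −x end.


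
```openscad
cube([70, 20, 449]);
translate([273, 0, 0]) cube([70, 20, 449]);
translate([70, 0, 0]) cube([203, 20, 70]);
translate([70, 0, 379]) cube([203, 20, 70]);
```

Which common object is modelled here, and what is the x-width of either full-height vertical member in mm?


A picture frame. The border width is 70 mm.

Four thin pieces enclosing a rectangular opening — a picture frame. The two full-height stiles are 449 mm tall; the top rail sits at z = 379 and is 70 mm tall, so the border above the opening is 449 − 379 = 70 mm, matching the stile x-width.


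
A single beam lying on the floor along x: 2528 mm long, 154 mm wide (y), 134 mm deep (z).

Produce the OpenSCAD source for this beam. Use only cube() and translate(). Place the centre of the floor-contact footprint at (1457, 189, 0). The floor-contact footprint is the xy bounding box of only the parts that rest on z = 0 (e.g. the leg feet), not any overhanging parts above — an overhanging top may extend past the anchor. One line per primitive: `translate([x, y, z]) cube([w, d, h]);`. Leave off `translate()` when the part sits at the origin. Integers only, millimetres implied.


translate([193, 112, 0]) cube([2528, 154, 134]);


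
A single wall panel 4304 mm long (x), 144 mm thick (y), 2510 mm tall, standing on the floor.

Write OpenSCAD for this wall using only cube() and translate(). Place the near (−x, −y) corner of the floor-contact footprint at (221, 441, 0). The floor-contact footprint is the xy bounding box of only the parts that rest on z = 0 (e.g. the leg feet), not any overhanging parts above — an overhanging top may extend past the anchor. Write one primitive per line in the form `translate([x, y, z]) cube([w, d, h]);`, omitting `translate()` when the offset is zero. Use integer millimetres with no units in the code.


translate([221, 441, 0]) cube([4304, 144, 2510]);


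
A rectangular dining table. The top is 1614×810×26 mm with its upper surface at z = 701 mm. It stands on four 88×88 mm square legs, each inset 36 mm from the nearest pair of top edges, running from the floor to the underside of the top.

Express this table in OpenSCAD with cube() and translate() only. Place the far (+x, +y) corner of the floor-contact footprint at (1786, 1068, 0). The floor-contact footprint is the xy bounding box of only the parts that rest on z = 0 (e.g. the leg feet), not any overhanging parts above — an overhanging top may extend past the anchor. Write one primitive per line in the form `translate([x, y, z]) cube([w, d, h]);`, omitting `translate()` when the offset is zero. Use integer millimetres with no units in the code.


translate([208, 294, 675]) cube([1614, 810, 26]);
translate([244, 330, 0]) cube([88, 88, 675]);
translate([1698, 330, 0]) cube([88, 88, 675]);
translate([244, 980, 0]) cube([88, 88, 675]);
translate([1698, 980, 0]) cube([88, 88, 675]);


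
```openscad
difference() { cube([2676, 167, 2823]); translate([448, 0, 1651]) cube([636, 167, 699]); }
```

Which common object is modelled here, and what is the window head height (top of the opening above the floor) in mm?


A wall with a window opening. The window head height is 2350 mm.

A wall with a rectangular opening subtracted — a window. Sill at z = 1651, opening 699 mm tall, so the head is at 1651 + 699 = 2350 mm.


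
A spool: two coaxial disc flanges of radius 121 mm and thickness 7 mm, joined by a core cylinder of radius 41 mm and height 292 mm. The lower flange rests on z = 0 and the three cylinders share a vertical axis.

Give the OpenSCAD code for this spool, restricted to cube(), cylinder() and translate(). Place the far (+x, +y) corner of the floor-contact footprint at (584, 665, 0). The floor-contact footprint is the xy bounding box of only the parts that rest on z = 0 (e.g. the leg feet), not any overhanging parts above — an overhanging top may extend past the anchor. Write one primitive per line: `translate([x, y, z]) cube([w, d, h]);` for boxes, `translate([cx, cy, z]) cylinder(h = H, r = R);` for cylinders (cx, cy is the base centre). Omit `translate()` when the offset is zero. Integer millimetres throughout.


translate([463, 544, 0]) cylinder(h = 7, r = 121);
translate([463, 544, 7]) cylinder(h = 292, r = 41);
translate([463, 544, 299]) cylinder(h = 7, r = 121);


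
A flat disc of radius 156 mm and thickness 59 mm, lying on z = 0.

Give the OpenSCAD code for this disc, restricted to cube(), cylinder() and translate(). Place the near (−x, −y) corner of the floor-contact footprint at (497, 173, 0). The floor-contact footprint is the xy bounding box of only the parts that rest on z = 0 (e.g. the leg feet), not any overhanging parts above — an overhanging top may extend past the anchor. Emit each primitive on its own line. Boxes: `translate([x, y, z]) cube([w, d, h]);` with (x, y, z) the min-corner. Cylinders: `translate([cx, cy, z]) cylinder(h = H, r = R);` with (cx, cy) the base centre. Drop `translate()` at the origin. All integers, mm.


translate([653, 329, 0]) cylinder(h = 59, r = 156);


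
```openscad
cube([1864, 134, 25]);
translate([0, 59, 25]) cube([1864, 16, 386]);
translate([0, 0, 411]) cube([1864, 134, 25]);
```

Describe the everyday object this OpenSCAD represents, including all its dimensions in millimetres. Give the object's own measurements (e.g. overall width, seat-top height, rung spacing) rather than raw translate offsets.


An I-beam lying along x, 1864 mm long. Overall section height 436 mm. Two flanges 134 mm wide (y) and 25 mm thick, one on the floor and one at the top; a web 16 mm thick runs between them, centred on the flange width.


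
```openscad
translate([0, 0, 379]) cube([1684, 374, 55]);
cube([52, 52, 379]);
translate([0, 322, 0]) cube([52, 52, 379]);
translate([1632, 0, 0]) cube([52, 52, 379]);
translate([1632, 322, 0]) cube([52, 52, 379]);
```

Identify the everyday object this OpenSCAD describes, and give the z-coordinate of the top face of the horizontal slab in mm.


A bench. The seat-top height is 434 mm.

A long slab on four corner posts — a bench. The slab sits at z = 379 with thickness 55, so the top is 379 + 55 = 434 mm.


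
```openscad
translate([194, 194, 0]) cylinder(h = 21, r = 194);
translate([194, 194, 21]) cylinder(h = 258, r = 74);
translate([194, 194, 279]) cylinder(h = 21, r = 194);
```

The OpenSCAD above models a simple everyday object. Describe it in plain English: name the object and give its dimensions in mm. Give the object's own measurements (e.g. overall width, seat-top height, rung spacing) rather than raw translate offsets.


A spool: two coaxial disc flanges of radius 194 mm and thickness 21 mm, joined by a core cylinder of radius 74 mm and height 258 mm. The lower flange rests on z = 0 and the three cylinders share a vertical axis.


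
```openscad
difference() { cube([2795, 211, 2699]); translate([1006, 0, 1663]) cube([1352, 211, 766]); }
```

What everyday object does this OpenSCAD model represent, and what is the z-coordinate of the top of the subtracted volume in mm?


A wall with a window opening. The window head height is 2429 mm.

A wall with a rectangular opening subtracted — a window. Sill at z = 1663, opening 766 mm tall, so the head is at 1663 + 766 = 2429 mm.


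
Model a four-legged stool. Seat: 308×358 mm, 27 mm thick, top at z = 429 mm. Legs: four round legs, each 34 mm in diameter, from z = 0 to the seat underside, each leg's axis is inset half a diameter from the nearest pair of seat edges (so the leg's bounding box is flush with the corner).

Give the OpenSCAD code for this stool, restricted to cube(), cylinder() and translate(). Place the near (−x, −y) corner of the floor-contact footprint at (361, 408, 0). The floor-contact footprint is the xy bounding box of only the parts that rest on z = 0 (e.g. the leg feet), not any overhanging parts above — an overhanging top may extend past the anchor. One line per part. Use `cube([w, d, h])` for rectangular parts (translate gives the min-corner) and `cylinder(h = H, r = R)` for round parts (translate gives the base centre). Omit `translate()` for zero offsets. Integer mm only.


// leg_h = 429 - 27 = 402
translate([361, 408, 402]) cube([308, 358, 27]);
translate([378, 425, 0]) cylinder(h = 402, r = 17);
translate([652, 425, 0]) cylinder(h = 402, r = 17);
translate([378, 749, 0]) cylinder(h = 402, r = 17);
translate([652, 749, 0]) cylinder(h = 402, r = 17);


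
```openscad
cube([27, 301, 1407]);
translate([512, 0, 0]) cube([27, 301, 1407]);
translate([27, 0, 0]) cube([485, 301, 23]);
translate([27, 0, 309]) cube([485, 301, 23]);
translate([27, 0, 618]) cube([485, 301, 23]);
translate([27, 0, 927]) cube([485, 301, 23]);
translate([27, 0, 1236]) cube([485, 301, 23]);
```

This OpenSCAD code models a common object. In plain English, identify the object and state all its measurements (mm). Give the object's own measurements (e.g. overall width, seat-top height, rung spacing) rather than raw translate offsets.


An open bookshelf. Two side panels, each 27 mm thick, 301 mm deep and 1407 mm tall, stand 539 mm apart (outside-to-outside). Between them sit 5 shelves, each 23 mm thick and 301 mm deep, spanning the full gap between the sides. The bottom shelf rests on the floor (its underside at z = 0) and the clear gap between one shelf's top and the next shelf's underside is 286 mm.


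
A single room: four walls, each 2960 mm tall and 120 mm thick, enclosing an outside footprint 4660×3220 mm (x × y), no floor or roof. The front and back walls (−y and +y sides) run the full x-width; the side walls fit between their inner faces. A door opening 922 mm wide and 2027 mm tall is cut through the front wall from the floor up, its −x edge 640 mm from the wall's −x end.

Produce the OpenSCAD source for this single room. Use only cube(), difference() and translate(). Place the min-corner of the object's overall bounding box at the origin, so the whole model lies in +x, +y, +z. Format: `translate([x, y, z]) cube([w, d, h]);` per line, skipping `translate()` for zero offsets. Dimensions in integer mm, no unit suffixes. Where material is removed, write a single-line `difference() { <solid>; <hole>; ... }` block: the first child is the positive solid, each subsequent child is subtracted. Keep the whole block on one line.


difference() { cube([4660, 120, 2960]); translate([640, 0, 0]) cube([922, 120, 2027]); }
translate([0, 3100, 0]) cube([4660, 120, 2960]);
translate([0, 120, 0]) cube([120, 2980, 2960]);
translate([4540, 120, 0]) cube([120, 2980, 2960]);


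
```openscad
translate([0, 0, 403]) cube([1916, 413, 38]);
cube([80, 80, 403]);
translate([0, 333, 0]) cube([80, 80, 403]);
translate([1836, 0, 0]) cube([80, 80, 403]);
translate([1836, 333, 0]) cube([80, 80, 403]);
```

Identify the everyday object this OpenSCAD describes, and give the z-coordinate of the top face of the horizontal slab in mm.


A bench. The seat-top height is 441 mm.

A long slab on four corner posts — a bench. The slab sits at z = 403 with thickness 38, so the top is 403 + 38 = 441 mm.


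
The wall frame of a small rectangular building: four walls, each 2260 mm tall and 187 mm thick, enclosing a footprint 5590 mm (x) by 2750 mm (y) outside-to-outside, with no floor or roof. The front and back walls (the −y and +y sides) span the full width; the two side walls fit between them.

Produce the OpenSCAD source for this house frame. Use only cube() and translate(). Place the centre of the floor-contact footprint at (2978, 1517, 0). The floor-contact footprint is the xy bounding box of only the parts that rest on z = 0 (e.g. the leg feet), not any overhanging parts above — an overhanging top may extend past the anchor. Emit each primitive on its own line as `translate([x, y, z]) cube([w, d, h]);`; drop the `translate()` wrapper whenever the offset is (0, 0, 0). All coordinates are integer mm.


translate([183, 142, 0]) cube([5590, 187, 2260]);
translate([183, 2705, 0]) cube([5590, 187, 2260]);
translate([183, 329, 0]) cube([187, 2376, 2260]);
translate([5586, 329, 0]) cube([187, 2376, 2260]);


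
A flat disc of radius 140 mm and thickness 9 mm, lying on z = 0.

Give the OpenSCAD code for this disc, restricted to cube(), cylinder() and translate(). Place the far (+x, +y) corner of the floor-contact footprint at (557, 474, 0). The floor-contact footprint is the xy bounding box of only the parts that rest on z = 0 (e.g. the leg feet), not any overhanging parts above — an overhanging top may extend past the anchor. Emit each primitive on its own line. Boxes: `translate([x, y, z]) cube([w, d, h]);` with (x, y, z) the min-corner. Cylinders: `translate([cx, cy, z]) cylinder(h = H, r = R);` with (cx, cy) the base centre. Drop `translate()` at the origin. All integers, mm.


translate([417, 334, 0]) cylinder(h = 9, r = 140);


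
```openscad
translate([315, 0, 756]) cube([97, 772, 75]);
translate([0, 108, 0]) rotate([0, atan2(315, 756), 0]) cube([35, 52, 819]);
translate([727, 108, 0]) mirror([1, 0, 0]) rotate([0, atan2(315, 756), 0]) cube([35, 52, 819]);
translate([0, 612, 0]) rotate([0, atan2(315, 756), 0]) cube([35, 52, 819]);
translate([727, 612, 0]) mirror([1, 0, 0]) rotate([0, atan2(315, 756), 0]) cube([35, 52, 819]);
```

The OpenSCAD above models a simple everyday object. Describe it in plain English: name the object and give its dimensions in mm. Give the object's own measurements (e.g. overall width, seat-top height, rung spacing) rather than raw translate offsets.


A sawhorse. A 97×772×75 mm beam (x, y, z) sits on two A-frame leg pairs. Each pair is two raked legs of 35×52 mm section (52 mm along y) splaying symmetrically in x. Each leg rises 756 mm vertically over 315 mm of horizontal reach and is 819 mm long along its own axis. Every leg's outer bottom edge rests on the floor and its outer top edge meets a bottom edge of the beam — the left legs (tilting toward +x) meet the beam's −x bottom edge, the right legs (their mirror images, tilting toward −x) meet its +x bottom edge — so the leg tops tuck under the beam, the beam's underside is 756 mm above the floor, and the feet are 727 mm apart outside-to-outside with the beam centred between them. The two leg pairs are set in 108 mm from either end of the beam.


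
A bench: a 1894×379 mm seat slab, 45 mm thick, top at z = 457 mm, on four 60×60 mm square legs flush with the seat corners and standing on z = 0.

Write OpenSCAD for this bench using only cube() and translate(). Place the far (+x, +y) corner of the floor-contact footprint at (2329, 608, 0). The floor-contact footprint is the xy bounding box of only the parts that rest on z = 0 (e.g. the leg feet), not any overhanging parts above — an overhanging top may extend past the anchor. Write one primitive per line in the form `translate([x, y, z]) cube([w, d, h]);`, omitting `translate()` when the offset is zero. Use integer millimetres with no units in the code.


// leg_h = 457 − 45 = 412
translate([435, 229, 412]) cube([1894, 379, 45]);
translate([435, 229, 0]) cube([60, 60, 412]);
translate([435, 548, 0]) cube([60, 60, 412]);
translate([2269, 229, 0]) cube([60, 60, 412]);
translate([2269, 548, 0]) cube([60, 60, 412]);


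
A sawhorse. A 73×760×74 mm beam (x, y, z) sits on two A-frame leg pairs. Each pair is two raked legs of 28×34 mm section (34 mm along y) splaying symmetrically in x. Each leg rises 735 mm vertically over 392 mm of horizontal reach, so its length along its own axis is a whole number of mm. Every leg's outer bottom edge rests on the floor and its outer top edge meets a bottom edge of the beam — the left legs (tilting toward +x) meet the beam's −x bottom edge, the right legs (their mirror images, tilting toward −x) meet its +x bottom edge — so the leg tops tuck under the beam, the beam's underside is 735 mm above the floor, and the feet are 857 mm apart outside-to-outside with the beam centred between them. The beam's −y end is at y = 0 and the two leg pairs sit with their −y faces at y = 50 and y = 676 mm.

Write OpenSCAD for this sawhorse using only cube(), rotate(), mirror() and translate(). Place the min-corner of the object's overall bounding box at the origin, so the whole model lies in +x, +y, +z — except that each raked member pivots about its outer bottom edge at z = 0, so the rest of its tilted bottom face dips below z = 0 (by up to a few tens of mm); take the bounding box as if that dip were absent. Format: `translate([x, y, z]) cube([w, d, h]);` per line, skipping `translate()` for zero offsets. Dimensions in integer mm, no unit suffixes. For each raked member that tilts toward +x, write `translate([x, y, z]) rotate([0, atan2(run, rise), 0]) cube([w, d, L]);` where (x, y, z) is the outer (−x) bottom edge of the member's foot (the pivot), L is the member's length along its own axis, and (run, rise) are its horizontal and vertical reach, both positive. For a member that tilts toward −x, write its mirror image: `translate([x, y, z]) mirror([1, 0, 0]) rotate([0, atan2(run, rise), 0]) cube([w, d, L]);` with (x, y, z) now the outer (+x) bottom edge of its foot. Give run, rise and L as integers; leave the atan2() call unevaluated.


translate([392, 0, 735]) cube([73, 760, 74]);
translate([0, 50, 0]) rotate([0, atan2(392, 735), 0]) cube([28, 34, 833]);
translate([857, 50, 0]) mirror([1, 0, 0]) rotate([0, atan2(392, 735), 0]) cube([28, 34, 833]);
translate([0, 676, 0]) rotate([0, atan2(392, 735), 0]) cube([28, 34, 833]);
translate([857, 676, 0]) mirror([1, 0, 0]) rotate([0, atan2(392, 735), 0]) cube([28, 34, 833]);


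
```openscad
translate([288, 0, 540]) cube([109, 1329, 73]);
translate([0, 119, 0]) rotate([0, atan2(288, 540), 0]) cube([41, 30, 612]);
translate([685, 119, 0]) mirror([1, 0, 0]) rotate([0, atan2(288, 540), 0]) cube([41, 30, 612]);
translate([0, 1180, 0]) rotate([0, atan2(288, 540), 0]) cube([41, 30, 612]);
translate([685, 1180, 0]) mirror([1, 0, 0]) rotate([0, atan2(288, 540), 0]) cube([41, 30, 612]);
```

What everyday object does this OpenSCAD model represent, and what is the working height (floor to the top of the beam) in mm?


A sawhorse. The overall height is 613 mm.

A beam across two mirrored pairs of raked legs — a sawhorse. The beam's underside is at z = 540 (matching the legs' vertical rise in atan2(288, 540)) and the beam is 73 mm tall, so its top is at 540 + 73 = 613 mm. The raked legs top out at the beam's underside, so that is the highest point.


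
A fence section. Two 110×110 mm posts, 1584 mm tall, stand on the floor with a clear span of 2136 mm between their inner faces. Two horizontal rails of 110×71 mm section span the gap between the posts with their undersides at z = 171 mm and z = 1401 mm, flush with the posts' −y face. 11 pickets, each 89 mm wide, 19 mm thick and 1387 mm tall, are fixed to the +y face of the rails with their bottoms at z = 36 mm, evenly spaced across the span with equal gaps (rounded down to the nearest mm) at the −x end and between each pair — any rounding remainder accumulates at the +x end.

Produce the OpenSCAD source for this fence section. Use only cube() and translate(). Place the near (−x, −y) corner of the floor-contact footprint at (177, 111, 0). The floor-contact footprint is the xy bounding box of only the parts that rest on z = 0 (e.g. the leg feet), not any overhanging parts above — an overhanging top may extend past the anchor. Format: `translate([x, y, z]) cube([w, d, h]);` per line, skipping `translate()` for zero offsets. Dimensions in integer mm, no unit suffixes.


translate([177, 111, 0]) cube([110, 110, 1584]);
translate([2423, 111, 0]) cube([110, 110, 1584]);
translate([287, 111, 171]) cube([2136, 110, 71]);
translate([287, 111, 1401]) cube([2136, 110, 71]);
translate([383, 221, 36]) cube([89, 19, 1387]);
translate([568, 221, 36]) cube([89, 19, 1387]);
translate([753, 221, 36]) cube([89, 19, 1387]);
translate([938, 221, 36]) cube([89, 19, 1387]);
translate([1123, 221, 36]) cube([89, 19, 1387]);
translate([1308, 221, 36]) cube([89, 19, 1387]);
translate([1493, 221, 36]) cube([89, 19, 1387]);
translate([1678, 221, 36]) cube([89, 19, 1387]);
translate([1863, 221, 36]) cube([89, 19, 1387]);
translate([2048, 221, 36]) cube([89, 19, 1387]);
translate([2233, 221, 36]) cube([89, 19, 1387]);


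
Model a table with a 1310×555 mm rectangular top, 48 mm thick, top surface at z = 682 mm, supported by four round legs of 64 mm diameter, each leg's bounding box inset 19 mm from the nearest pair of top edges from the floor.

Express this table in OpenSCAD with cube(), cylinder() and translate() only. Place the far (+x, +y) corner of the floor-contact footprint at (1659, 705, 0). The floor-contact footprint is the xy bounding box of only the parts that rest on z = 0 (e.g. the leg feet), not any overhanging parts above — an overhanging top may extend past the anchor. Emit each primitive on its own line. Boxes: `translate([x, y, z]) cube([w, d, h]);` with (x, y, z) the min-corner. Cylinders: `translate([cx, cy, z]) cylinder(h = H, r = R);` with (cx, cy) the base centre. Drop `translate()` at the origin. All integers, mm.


translate([368, 169, 634]) cube([1310, 555, 48]);
translate([419, 220, 0]) cylinder(h = 634, r = 32);
translate([1627, 220, 0]) cylinder(h = 634, r = 32);
translate([419, 673, 0]) cylinder(h = 634, r = 32);
translate([1627, 673, 0]) cylinder(h = 634, r = 32);


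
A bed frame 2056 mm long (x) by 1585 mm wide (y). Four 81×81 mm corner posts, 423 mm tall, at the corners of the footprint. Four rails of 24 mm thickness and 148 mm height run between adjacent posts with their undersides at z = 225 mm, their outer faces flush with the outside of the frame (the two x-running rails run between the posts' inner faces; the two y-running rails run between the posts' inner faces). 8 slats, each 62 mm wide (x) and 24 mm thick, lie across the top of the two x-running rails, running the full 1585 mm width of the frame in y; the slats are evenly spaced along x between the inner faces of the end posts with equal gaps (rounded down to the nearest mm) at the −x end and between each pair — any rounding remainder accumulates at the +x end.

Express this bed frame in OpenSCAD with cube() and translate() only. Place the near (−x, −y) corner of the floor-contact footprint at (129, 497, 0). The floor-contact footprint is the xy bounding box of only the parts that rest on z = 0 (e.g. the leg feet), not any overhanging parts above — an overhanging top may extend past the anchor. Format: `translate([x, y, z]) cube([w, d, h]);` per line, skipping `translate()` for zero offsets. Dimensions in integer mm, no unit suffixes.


translate([129, 497, 0]) cube([81, 81, 423]);
translate([129, 2001, 0]) cube([81, 81, 423]);
translate([2104, 497, 0]) cube([81, 81, 423]);
translate([2104, 2001, 0]) cube([81, 81, 423]);
translate([210, 497, 225]) cube([1894, 24, 148]);
translate([210, 2058, 225]) cube([1894, 24, 148]);
translate([129, 578, 225]) cube([24, 1423, 148]);
translate([2161, 578, 225]) cube([24, 1423, 148]);
translate([365, 497, 373]) cube([62, 1585, 24]);
translate([582, 497, 373]) cube([62, 1585, 24]);
translate([799, 497, 373]) cube([62, 1585, 24]);
translate([1016, 497, 373]) cube([62, 1585, 24]);
translate([1233, 497, 373]) cube([62, 1585, 24]);
translate([1450, 497, 373]) cube([62, 1585, 24]);
translate([1667, 497, 373]) cube([62, 1585, 24]);
translate([1884, 497, 373]) cube([62, 1585, 24]);


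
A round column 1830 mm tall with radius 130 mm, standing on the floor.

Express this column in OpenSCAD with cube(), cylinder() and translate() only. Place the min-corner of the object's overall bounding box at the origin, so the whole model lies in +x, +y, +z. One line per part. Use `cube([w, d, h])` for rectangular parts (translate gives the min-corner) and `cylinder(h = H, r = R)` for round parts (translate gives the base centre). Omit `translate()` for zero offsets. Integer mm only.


translate([130, 130, 0]) cylinder(h = 1830, r = 130);


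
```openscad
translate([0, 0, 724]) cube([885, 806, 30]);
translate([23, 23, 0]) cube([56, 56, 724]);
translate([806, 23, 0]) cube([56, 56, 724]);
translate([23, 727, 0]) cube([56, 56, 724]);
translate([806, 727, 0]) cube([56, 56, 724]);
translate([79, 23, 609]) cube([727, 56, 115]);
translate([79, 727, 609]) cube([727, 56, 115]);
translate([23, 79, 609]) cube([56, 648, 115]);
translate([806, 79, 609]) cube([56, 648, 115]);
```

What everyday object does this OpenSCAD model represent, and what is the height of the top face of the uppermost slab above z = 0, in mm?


A table. The table height is 754 mm.

A 885×806×30 slab sits at z = 724 on four 56 mm square posts — a table. The top surface is at 724 + 30 = 754 mm.


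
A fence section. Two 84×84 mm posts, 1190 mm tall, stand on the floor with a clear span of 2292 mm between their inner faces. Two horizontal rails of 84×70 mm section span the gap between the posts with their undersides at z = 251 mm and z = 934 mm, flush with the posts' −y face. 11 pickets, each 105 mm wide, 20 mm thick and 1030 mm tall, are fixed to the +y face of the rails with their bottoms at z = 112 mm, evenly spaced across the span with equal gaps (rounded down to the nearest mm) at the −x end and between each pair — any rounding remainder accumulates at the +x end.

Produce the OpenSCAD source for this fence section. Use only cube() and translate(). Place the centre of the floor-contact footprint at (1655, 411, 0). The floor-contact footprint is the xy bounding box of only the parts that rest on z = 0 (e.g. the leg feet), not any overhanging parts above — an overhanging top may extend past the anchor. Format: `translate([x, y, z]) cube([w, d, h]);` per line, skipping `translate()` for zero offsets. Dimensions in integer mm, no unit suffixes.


translate([425, 369, 0]) cube([84, 84, 1190]);
translate([2801, 369, 0]) cube([84, 84, 1190]);
translate([509, 369, 251]) cube([2292, 84, 70]);
translate([509, 369, 934]) cube([2292, 84, 70]);
translate([603, 453, 112]) cube([105, 20, 1030]);
translate([802, 453, 112]) cube([105, 20, 1030]);
translate([1001, 453, 112]) cube([105, 20, 1030]);
translate([1200, 453, 112]) cube([105, 20, 1030]);
translate([1399, 453, 112]) cube([105, 20, 1030]);
translate([1598, 453, 112]) cube([105, 20, 1030]);
translate([1797, 453, 112]) cube([105, 20, 1030]);
translate([1996, 453, 112]) cube([105, 20, 1030]);
translate([2195, 453, 112]) cube([105, 20, 1030]);
translate([2394, 453, 112]) cube([105, 20, 1030]);
translate([2593, 453, 112]) cube([105, 20, 1030]);


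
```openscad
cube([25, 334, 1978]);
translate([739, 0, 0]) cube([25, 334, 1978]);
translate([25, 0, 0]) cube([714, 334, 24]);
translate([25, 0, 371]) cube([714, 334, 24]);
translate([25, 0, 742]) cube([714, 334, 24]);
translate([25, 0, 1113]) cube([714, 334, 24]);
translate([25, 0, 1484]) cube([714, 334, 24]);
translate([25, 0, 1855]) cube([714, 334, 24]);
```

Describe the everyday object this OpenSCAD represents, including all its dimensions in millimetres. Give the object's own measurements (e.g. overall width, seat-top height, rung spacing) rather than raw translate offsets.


An open bookshelf. Two side panels, each 25 mm thick, 334 mm deep and 1978 mm tall, stand 764 mm apart (outside-to-outside). Between them sit 6 shelves, each 24 mm thick and 334 mm deep, spanning the full gap between the sides. The bottom shelf rests on the floor (its underside at z = 0) and the clear gap between one shelf's top and the next shelf's underside is 347 mm.


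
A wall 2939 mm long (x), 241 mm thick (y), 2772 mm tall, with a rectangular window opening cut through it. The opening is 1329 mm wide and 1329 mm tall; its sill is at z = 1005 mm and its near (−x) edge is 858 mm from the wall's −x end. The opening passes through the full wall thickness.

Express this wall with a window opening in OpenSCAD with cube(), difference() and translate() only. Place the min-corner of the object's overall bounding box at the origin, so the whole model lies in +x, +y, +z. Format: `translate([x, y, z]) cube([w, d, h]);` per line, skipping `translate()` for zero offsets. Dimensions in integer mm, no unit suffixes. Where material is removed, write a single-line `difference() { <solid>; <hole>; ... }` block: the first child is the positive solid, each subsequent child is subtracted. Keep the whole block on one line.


difference() { cube([2939, 241, 2772]); translate([858, 0, 1005]) cube([1329, 241, 1329]); }


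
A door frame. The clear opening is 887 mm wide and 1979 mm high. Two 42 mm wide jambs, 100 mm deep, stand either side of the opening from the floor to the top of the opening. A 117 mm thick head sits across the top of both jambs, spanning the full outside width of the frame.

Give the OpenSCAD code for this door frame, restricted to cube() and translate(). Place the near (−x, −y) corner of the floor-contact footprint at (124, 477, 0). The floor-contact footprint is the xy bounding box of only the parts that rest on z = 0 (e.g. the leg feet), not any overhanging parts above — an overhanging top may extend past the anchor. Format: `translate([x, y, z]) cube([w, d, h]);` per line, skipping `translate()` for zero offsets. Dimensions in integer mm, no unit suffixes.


translate([124, 477, 0]) cube([42, 100, 1979]);
translate([1053, 477, 0]) cube([42, 100, 1979]);
translate([124, 477, 1979]) cube([971, 100, 117]);


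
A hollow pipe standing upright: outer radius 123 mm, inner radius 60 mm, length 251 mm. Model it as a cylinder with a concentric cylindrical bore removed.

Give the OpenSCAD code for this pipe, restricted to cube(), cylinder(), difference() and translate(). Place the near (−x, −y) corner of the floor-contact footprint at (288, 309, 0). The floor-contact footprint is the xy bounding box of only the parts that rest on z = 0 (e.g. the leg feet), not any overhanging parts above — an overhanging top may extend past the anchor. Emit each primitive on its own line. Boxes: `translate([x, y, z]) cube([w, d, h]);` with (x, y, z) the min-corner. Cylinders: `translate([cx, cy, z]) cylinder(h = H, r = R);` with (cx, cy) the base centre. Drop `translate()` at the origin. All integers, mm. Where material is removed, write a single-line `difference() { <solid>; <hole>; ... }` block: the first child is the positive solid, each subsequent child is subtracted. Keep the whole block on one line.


difference() { translate([411, 432, 0]) cylinder(h = 251, r = 123); translate([411, 432, 0]) cylinder(h = 251, r = 60); }


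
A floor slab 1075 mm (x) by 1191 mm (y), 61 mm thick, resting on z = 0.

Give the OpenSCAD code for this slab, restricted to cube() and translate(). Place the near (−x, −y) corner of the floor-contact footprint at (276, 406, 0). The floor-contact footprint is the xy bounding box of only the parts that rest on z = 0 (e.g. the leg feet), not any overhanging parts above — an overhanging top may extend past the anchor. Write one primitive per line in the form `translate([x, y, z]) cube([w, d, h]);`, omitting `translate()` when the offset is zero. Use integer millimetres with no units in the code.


translate([276, 406, 0]) cube([1075, 1191, 61]);


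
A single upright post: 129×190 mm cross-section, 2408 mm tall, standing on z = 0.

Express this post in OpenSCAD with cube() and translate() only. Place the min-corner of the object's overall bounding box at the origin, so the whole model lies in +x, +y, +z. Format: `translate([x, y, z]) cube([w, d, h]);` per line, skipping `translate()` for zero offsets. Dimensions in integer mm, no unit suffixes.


cube([129, 190, 2408]);


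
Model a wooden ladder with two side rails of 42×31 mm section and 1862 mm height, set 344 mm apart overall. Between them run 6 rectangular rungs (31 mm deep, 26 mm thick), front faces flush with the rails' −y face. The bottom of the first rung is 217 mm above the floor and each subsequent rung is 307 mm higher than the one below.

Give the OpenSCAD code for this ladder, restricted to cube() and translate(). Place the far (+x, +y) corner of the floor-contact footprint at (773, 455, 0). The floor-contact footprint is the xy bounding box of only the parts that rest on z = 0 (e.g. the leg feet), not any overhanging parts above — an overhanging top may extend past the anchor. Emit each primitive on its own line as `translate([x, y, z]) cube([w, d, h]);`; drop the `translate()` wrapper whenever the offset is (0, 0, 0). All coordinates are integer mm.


translate([429, 424, 0]) cube([42, 31, 1862]);
translate([731, 424, 0]) cube([42, 31, 1862]);
translate([471, 424, 217]) cube([260, 31, 26]);
translate([471, 424, 524]) cube([260, 31, 26]);
translate([471, 424, 831]) cube([260, 31, 26]);
translate([471, 424, 1138]) cube([260, 31, 26]);
translate([471, 424, 1445]) cube([260, 31, 26]);
translate([471, 424, 1752]) cube([260, 31, 26]);


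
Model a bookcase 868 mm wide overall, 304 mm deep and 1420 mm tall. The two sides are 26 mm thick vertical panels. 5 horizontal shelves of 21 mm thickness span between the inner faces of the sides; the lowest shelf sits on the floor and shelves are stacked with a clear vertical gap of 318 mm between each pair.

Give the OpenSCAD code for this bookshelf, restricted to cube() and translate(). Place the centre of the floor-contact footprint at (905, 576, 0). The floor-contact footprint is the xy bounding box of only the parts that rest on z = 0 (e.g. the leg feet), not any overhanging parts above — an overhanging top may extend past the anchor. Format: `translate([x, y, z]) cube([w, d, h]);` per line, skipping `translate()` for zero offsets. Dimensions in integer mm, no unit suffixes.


translate([471, 424, 0]) cube([26, 304, 1420]);
translate([1313, 424, 0]) cube([26, 304, 1420]);
translate([497, 424, 0]) cube([816, 304, 21]);
translate([497, 424, 339]) cube([816, 304, 21]);
translate([497, 424, 678]) cube([816, 304, 21]);
translate([497, 424, 1017]) cube([816, 304, 21]);
translate([497, 424, 1356]) cube([816, 304, 21]);


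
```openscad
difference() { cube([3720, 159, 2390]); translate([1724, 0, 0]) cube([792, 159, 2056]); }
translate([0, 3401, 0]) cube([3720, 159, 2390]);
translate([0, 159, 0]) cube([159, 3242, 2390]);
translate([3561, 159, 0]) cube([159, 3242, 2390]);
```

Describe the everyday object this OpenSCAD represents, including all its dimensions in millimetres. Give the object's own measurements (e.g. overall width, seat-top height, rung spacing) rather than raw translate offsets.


A single room: four walls, each 2390 mm tall and 159 mm thick, enclosing an outside footprint 3720×3560 mm (x × y), no floor or roof. The front and back walls (−y and +y sides) run the full x-width; the side walls fit between their inner faces. A door opening 792 mm wide and 2056 mm tall is cut through the front wall from the floor up, its −x edge 1724 mm from the wall's −x end.


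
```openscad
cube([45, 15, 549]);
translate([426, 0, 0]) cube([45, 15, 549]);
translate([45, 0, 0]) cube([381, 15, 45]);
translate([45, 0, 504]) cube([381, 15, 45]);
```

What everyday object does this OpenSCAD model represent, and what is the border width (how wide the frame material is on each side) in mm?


A picture frame. The border width is 45 mm.

Four thin pieces enclosing a rectangular opening — a picture frame. The two full-height stiles are 549 mm tall; the top rail sits at z = 504 and is 45 mm tall, so the border above the opening is 549 − 504 = 45 mm, matching the stile x-width.


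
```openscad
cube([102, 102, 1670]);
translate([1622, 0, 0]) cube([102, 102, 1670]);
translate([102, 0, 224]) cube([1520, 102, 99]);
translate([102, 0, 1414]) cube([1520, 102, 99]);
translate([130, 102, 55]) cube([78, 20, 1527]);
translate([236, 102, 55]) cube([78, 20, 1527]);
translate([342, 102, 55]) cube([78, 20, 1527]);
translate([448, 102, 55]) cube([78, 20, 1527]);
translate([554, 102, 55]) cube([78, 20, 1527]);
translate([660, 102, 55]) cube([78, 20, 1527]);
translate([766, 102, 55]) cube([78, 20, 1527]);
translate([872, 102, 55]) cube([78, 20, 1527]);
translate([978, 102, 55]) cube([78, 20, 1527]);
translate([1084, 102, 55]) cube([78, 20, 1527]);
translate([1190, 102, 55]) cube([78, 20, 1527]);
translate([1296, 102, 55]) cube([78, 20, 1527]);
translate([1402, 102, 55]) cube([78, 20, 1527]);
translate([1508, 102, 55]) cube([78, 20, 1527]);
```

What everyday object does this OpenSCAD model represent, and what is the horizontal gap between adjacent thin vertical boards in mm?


A fence section. The picket gap is 28 mm.

Two posts, two rails, 14 pickets — a fence section. Span 1520 mm holds 14 pickets of 78 mm with 15 equal gaps: ⌊(1520 − 14·78) / 15⌋ = 28 mm.


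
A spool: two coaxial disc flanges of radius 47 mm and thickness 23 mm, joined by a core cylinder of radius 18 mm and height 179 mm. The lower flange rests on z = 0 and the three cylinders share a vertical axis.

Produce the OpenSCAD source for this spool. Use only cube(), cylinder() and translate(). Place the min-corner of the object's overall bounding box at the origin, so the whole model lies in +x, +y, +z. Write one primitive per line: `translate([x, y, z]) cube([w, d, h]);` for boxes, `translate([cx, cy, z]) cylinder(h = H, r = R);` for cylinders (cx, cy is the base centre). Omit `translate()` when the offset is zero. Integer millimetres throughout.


translate([47, 47, 0]) cylinder(h = 23, r = 47);
translate([47, 47, 23]) cylinder(h = 179, r = 18);
translate([47, 47, 202]) cylinder(h = 23, r = 47);


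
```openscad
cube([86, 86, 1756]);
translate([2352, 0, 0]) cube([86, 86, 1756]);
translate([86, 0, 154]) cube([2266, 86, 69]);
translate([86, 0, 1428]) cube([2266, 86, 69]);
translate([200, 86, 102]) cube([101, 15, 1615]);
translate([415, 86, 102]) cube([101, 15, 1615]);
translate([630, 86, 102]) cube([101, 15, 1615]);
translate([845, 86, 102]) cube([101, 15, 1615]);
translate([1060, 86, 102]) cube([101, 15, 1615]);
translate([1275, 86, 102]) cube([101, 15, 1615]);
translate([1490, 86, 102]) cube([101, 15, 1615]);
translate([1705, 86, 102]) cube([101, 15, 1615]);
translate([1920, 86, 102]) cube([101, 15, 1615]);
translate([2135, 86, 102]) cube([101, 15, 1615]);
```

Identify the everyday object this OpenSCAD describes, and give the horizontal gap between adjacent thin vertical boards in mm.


A fence section. The picket gap is 114 mm.

Two posts, two rails, 10 pickets — a fence section. Span 2266 mm holds 10 pickets of 101 mm with 11 equal gaps: ⌊(2266 − 10·101) / 11⌋ = 114 mm.
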